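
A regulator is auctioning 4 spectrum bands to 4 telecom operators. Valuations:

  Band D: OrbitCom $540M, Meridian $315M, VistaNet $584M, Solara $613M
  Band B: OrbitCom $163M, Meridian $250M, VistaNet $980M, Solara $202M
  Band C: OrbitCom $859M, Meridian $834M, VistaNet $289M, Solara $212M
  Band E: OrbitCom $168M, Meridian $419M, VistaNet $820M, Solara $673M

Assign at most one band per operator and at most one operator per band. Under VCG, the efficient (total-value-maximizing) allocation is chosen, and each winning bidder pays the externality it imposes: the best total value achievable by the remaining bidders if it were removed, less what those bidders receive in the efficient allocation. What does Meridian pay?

Efficient allocation: OrbitCom→Band D ($540M), Meridian→Band C ($834M), VistaNet→Band B ($980M), Solara→Band E ($673M); total welfare W = $3027M.
Meridian receives Band C at value $834M, so the others get W − 834 = $2193M.
Without Meridian: best allocation of the remaining 3 bidders over all 4 bands is OrbitCom→Band C ($859M), VistaNet→Band B ($980M), Solara→Band E ($673M), total $2512M.
VCG payment = (others' best without Meridian) − (others' welfare with Meridian) = 2512 − 2193 = $319M.

Meridian pays $319M.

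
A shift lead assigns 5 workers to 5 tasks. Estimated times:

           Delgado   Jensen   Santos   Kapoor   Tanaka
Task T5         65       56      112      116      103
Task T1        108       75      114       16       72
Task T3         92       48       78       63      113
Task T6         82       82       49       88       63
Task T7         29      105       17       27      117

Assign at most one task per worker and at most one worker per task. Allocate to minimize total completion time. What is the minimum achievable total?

Min total: 209 min

Optimal: Delgado→Task T5 (65 min), Jensen→Task T3 (48 min), Santos→Task T7 (17 min), Kapoor→Task T1 (16 min), Tanaka→Task T6 (63 min) — total 65+48+17+16+63 = 209 min.
Row-greedy (each worker in turn takes its cheapest remaining task) gives 245 min, worse by 36.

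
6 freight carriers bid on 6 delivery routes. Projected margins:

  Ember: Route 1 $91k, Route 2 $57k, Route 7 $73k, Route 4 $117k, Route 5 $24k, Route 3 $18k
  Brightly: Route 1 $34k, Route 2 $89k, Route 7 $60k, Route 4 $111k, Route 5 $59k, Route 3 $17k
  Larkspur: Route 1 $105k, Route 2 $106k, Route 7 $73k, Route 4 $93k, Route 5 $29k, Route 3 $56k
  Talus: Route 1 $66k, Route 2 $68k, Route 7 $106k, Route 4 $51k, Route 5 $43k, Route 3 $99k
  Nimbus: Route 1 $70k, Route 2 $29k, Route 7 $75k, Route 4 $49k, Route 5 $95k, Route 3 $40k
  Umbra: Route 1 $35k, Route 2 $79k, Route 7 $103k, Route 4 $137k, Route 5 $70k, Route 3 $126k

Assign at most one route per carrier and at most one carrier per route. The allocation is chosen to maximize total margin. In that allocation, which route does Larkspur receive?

Larkspur receives Route 1.

Treat this as an assignment problem: match each carrier to one route.
Optimal: Ember→Route 4 ($117k), Brightly→Route 2 ($89k), Larkspur→Route 1 ($105k), Talus→Route 7 ($106k), Nimbus→Route 5 ($95k), Umbra→Route 3 ($126k) — total 117+89+105+106+95+126 = $638k.
Column-greedy (each route in turn goes to its best remaining carrier) gives $550k, worse by 88.
No other one-to-one assignment exceeds $638k.
Larkspur's own top route is Route 2 ($106k), but forcing Larkspur→Route 2 and reassigning the rest optimally gives only $635k — worse by 3.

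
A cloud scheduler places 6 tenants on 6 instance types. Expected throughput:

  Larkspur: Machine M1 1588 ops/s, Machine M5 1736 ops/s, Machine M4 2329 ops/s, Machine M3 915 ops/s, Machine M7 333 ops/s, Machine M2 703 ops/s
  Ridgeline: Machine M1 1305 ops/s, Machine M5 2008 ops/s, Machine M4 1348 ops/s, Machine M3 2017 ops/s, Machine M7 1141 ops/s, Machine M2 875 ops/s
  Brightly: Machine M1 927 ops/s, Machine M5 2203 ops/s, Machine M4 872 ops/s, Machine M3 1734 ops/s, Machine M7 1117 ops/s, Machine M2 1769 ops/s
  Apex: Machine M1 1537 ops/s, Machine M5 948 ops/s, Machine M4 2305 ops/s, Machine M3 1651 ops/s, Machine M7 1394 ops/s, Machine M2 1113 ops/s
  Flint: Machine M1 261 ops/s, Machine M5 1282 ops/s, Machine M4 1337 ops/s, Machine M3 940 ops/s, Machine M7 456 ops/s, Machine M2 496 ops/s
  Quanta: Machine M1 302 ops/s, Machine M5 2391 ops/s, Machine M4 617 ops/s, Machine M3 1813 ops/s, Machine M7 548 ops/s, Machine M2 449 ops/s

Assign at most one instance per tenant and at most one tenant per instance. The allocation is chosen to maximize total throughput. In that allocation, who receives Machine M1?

Treat this as an assignment problem: match each tenant to one instance.
Optimal: Larkspur→Machine M1 (1588 ops/s), Ridgeline→Machine M3 (2017 ops/s), Brightly→Machine M2 (1769 ops/s), Apex→Machine M4 (2305 ops/s), Flint→Machine M7 (456 ops/s), Quanta→Machine M5 (2391 ops/s) — total 1588+2017+1769+2305+456+2391 = 10526 ops/s.
Row-greedy (each tenant in turn takes its best remaining instance) gives 9130 ops/s, worse by 1396.
Larkspur's own top instance is Machine M4 (2329 ops/s), but forcing Larkspur→Machine M4 and reassigning the rest optimally gives only 10499 ops/s — worse by 27.

Larkspur receives Machine M1.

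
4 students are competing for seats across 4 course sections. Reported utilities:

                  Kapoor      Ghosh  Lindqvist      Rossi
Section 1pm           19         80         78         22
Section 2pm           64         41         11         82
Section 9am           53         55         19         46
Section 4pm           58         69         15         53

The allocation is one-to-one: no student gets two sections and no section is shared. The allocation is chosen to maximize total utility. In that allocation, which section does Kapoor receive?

Kapoor receives Section 9am.

Optimal: Kapoor→Section 9am (53 points), Ghosh→Section 4pm (69 points), Lindqvist→Section 1pm (78 points), Rossi→Section 2pm (82 points) — total 53+69+78+82 = 282 points.
Row-greedy (each student in turn takes its best remaining section) gives 216 points, worse by 66.
No other one-to-one assignment exceeds 282 points.
Kapoor's own top section is Section 2pm (64 points), but forcing Kapoor→Section 2pm and reassigning the rest optimally gives only 257 points — worse by 25.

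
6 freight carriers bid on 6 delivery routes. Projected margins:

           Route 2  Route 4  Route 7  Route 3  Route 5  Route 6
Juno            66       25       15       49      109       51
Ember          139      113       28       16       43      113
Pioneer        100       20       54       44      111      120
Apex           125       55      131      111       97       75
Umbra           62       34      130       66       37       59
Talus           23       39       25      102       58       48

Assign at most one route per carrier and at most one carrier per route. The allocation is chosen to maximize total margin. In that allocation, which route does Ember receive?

Optimal: Juno→Route 5 ($109k), Ember→Route 4 ($113k), Pioneer→Route 6 ($120k), Apex→Route 2 ($125k), Umbra→Route 7 ($130k), Talus→Route 3 ($102k) — total 109+113+120+125+130+102 = $699k.
Column-greedy (each route in turn goes to its best remaining carrier) gives $588k, worse by 111.
Ember's own top route is Route 2 ($139k), but forcing Ember→Route 2 and reassigning the rest optimally gives only $655k — worse by 44.

Ember receives Route 4.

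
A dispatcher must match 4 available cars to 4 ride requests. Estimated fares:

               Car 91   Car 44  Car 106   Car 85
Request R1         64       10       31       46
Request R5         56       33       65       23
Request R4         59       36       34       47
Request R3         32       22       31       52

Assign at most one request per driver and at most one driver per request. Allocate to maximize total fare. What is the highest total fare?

This is a one-to-one assignment (maximum-weight bipartite matching).
Optimal: Car 91→Request R1 ($64), Car 44→Request R4 ($36), Car 106→Request R5 ($65), Car 85→Request R3 ($52) — total 64+36+65+52 = $217.
Column-greedy (each request in turn goes to its best remaining driver) gives $198, worse by 19.
Next-best assignment: Car 91→Request R1, Car 44→Request R3, Car 106→Request R5, Car 85→Request R4 = $198.
Swapping Car 85↔Car 44 (Car 85→Request R4 $47, Car 44→Request R3 $22) loses 19.

Max total: $217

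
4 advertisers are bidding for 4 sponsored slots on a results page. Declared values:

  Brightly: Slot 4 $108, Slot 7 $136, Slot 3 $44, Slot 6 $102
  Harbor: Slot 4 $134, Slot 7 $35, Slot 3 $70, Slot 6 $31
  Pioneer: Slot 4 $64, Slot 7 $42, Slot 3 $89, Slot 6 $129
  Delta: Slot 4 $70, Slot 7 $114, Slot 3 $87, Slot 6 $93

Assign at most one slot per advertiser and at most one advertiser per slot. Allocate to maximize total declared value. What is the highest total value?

Max total: $486

Optimal: Brightly→Slot 7 ($136), Harbor→Slot 4 ($134), Pioneer→Slot 6 ($129), Delta→Slot 3 ($87) — total 136+134+129+87 = $486.
Column-greedy (each slot in turn goes to its best remaining advertiser) gives $452, worse by 34.
Every other assignment is strictly worse.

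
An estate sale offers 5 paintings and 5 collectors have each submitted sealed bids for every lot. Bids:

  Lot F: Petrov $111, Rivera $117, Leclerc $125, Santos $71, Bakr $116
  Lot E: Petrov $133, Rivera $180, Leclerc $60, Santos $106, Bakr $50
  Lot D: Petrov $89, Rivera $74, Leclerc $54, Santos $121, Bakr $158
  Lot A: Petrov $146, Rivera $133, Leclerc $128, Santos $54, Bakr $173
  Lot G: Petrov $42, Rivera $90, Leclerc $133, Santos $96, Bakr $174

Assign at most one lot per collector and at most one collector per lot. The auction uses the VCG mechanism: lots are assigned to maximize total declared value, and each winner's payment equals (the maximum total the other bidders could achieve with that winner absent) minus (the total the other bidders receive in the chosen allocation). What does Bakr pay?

Efficient allocation: Petrov→Lot A ($146), Rivera→Lot E ($180), Leclerc→Lot F ($125), Santos→Lot D ($121), Bakr→Lot G ($174); total welfare W = $746.
Bakr receives Lot G at value $174, so the others get W − 174 = $572.
Without Bakr: best allocation of the remaining 4 bidders over all 5 lots is Petrov→Lot A ($146), Rivera→Lot E ($180), Leclerc→Lot G ($133), Santos→Lot D ($121), total $580.
VCG payment = (others' best without Bakr) − (others' welfare with Bakr) = 580 − 572 = $8.

Bakr pays $8.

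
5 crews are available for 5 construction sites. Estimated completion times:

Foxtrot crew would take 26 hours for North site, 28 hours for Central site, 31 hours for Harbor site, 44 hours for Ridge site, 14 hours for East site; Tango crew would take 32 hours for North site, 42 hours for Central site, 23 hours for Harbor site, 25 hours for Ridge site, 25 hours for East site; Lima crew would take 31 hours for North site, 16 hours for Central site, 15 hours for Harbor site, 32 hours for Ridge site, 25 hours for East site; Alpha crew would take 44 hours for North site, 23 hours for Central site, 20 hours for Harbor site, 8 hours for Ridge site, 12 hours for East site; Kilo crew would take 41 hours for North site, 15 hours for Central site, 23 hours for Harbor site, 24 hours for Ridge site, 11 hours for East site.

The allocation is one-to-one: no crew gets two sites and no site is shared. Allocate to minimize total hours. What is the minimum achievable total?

Min total: 84 hours

This is a one-to-one assignment (minimum-cost bipartite matching).
Optimal: Foxtrot crew→North site (26 hours), Tango crew→Harbor site (23 hours), Lima crew→Central site (16 hours), Alpha crew→Ridge site (8 hours), Kilo crew→East site (11 hours) — total 26+23+16+8+11 = 84 hours.
No other one-to-one assignment undercuts 84 hours.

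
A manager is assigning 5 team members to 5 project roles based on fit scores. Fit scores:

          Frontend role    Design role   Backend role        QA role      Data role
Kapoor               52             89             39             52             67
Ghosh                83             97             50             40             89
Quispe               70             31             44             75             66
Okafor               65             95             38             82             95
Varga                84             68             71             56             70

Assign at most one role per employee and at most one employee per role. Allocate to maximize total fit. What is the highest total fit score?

Max total: 413 pts

This is the linear assignment problem.
Optimal: Kapoor→Design role (89 pts), Ghosh→Frontend role (83 pts), Quispe→QA role (75 pts), Okafor→Data role (95 pts), Varga→Backend role (71 pts) — total 89+83+75+95+71 = 413 pts.
Max-entry greedy (repeatedly take the single best remaining cell) gives 390 pts, worse by 23.
Next-best assignment: Kapoor→Design role, Ghosh→Data role, Quispe→Frontend role, Okafor→QA role, Varga→Backend role = 401 pts.
Swapping Quispe↔Okafor (Quispe→Data role 66 pts, Okafor→QA role 82 pts) loses 22.
Checked against all permutations: 413 pts is optimal.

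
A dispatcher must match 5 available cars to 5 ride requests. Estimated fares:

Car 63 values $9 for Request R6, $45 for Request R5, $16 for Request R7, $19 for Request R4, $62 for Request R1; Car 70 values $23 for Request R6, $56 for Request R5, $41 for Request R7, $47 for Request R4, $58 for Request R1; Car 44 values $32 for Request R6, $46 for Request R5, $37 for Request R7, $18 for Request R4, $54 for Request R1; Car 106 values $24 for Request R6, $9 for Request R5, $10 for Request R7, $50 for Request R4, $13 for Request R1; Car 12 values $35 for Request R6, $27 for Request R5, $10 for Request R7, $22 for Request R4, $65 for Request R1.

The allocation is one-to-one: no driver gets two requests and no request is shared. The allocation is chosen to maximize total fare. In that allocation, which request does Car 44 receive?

Car 44 receives Request R7.

This is the linear assignment problem.
Optimal: Car 63→Request R1 ($62), Car 70→Request R5 ($56), Car 44→Request R7 ($37), Car 106→Request R4 ($50), Car 12→Request R6 ($35) — total 62+56+37+50+35 = $240.
Max-entry greedy (repeatedly take the single best remaining cell) gives $217, worse by 23.
Next-best assignment: Car 63→Request R1, Car 70→Request R7, Car 44→Request R5, Car 106→Request R4, Car 12→Request R6 = $234.
Swapping Car 44↔Car 12 (Car 44→Request R6 $32, Car 12→Request R7 $10) loses 30.
Car 44's own top request is Request R1 ($54), but forcing Car 44→Request R1 and reassigning the rest optimally gives only $225 — worse by 15.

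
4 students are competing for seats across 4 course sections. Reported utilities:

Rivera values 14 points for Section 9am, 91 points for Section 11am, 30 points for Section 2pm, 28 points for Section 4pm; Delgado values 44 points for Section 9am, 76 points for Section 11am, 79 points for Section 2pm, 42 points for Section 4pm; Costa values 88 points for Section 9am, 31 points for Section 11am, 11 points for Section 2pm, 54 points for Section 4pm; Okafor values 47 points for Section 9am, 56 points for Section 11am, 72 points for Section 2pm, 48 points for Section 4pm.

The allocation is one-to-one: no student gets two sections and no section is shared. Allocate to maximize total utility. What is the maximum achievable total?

Maximum total: 306 points

This is the linear assignment problem.
Optimal: Rivera→Section 11am (91 points), Delgado→Section 2pm (79 points), Costa→Section 9am (88 points), Okafor→Section 4pm (48 points) — total 91+79+88+48 = 306 points.
Next-best assignment: Rivera→Section 11am, Delgado→Section 4pm, Costa→Section 9am, Okafor→Section 2pm = 293 points.
Every other assignment is strictly worse.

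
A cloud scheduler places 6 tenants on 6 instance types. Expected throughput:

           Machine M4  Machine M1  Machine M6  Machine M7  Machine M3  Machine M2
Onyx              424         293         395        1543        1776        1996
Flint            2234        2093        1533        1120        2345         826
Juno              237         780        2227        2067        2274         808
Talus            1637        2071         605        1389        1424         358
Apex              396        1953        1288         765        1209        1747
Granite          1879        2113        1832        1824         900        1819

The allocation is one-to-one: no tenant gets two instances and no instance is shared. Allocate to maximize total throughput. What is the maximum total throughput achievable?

This is a one-to-one assignment (maximum-weight bipartite matching).
Optimal: Onyx→Machine M2 (1996 ops/s), Flint→Machine M3 (2345 ops/s), Juno→Machine M6 (2227 ops/s), Talus→Machine M4 (1637 ops/s), Apex→Machine M1 (1953 ops/s), Granite→Machine M7 (1824 ops/s) — total 1996+2345+2227+1637+1953+1824 = 11982 ops/s.
Max-entry greedy (repeatedly take the single best remaining cell) gives 11083 ops/s, worse by 899.

Max total: 11982 ops/s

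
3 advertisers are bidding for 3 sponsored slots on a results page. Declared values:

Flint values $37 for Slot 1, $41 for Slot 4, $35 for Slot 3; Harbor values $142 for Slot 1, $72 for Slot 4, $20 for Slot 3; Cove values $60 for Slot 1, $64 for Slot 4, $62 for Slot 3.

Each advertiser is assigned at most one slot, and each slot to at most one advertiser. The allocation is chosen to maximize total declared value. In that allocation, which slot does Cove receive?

Optimal: Flint→Slot 4 ($41), Harbor→Slot 1 ($142), Cove→Slot 3 ($62) — total 41+142+62 = $245.
Column-greedy (each slot in turn goes to its best remaining advertiser) gives $241, worse by 4.
Next-best assignment: Flint→Slot 3, Harbor→Slot 1, Cove→Slot 4 = $241.
Swapping Flint↔Harbor (Flint→Slot 1 $37, Harbor→Slot 4 $72) loses 74.
Every other assignment is strictly worse.
Cove's own top slot is Slot 4 ($64), but forcing Cove→Slot 4 and reassigning the rest optimally gives only $241 — worse by 4.

Cove receives Slot 3.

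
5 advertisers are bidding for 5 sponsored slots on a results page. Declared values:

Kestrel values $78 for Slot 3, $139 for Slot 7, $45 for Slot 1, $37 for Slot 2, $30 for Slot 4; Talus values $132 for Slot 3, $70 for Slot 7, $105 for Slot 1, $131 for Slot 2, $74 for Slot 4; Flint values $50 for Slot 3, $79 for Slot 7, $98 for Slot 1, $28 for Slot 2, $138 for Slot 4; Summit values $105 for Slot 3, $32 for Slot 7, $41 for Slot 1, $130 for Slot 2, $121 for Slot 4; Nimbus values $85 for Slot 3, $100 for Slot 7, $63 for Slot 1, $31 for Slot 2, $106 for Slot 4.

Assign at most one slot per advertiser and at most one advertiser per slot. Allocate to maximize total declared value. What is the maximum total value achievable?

Maximum total: $605

This is a one-to-one assignment (maximum-weight bipartite matching).
Optimal: Kestrel→Slot 7 ($139), Talus→Slot 3 ($132), Flint→Slot 1 ($98), Summit→Slot 2 ($130), Nimbus→Slot 4 ($106) — total 139+132+98+130+106 = $605.
Max-entry greedy (repeatedly take the single best remaining cell) gives $602, worse by 3.
Next-best assignment: Kestrel→Slot 7, Talus→Slot 3, Flint→Slot 4, Summit→Slot 2, Nimbus→Slot 1 = $602.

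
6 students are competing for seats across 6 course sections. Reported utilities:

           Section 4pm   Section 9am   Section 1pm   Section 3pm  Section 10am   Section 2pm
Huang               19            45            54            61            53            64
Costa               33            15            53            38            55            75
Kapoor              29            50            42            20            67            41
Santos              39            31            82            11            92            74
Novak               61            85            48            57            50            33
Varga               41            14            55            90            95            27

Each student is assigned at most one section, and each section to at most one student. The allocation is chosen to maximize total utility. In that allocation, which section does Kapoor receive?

Optimal: Huang→Section 3pm (61 points), Costa→Section 2pm (75 points), Kapoor→Section 4pm (29 points), Santos→Section 1pm (82 points), Novak→Section 9am (85 points), Varga→Section 10am (95 points) — total 61+75+29+82+85+95 = 427 points.
Row-greedy (each student in turn takes its best remaining section) gives 402 points, worse by 25.
Next-best assignment: Huang→Section 1pm, Costa→Section 2pm, Kapoor→Section 4pm, Santos→Section 10am, Novak→Section 9am, Varga→Section 3pm = 425 points.
Checked against all permutations: 427 points is optimal.
Kapoor's own top section is Section 10am (67 points), but forcing Kapoor→Section 10am and reassigning the rest optimally gives only 421 points — worse by 6.

Kapoor receives Section 4pm.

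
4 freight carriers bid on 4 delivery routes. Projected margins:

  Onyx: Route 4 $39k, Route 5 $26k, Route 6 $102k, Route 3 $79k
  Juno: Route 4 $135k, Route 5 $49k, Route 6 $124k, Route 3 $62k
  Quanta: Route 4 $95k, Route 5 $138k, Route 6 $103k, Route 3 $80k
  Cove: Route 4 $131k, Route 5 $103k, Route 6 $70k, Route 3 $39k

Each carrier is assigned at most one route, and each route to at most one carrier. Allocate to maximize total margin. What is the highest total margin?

Maximum total: $472k

Optimal: Onyx→Route 3 ($79k), Juno→Route 6 ($124k), Quanta→Route 5 ($138k), Cove→Route 4 ($131k) — total 79+124+138+131 = $472k.
Row-greedy (each carrier in turn takes its best remaining route) gives $414k, worse by 58.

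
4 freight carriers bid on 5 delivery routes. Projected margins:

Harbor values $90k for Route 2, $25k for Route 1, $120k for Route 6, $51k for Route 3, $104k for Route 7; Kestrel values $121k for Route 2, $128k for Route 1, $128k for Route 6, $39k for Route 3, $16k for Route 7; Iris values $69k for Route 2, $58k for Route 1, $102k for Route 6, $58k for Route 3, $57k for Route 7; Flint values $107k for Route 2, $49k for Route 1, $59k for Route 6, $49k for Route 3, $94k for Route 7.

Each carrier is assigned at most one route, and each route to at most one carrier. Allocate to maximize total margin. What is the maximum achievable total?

Optimal: Harbor→Route 7 ($104k), Kestrel→Route 1 ($128k), Iris→Route 6 ($102k), Flint→Route 2 ($107k) — total 104+128+102+107 = $441k.
Row-greedy (each carrier in turn takes its best remaining route) gives $411k, worse by 30.
Next-best assignment: Harbor→Route 2, Kestrel→Route 1, Iris→Route 6, Flint→Route 7 = $414k.
Swapping Flint↔Iris (Flint→Route 6 $59k, Iris→Route 2 $69k) loses 81.

Maximum total: $441k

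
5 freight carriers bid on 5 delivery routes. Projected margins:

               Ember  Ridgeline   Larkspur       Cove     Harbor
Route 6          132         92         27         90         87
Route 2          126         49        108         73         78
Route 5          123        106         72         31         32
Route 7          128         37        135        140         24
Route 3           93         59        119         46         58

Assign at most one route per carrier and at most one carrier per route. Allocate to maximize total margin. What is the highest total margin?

Optimal: Ember→Route 2 ($126k), Ridgeline→Route 5 ($106k), Larkspur→Route 3 ($119k), Cove→Route 7 ($140k), Harbor→Route 6 ($87k) — total 126+106+119+140+87 = $578k.
Column-greedy (each route in turn goes to its best remaining carrier) gives $544k, worse by 34.
Swapping Ember↔Cove (Ember→Route 7 $128k, Cove→Route 2 $73k) loses 65.
Every other assignment is strictly worse.

Max total: $578k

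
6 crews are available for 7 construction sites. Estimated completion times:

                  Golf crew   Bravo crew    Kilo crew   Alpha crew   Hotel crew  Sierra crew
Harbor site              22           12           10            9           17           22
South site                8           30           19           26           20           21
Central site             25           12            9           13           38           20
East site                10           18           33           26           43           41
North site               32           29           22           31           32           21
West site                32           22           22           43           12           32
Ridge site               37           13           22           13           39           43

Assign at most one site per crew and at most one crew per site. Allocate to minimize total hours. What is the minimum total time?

Minimum total: 72 hours

Treat this as an assignment problem: match each crew to one site.
Optimal: Golf crew→South site (8 hours), Bravo crew→Ridge site (13 hours), Kilo crew→Central site (9 hours), Alpha crew→Harbor site (9 hours), Hotel crew→West site (12 hours), Sierra crew→North site (21 hours) — total 8+13+9+9+12+21 = 72 hours.
Column-greedy (each site in turn goes to its cheapest remaining crew) gives 77 hours, worse by 5.
Next-best assignment: Golf crew→East site, Bravo crew→Ridge site, Kilo crew→Central site, Alpha crew→Harbor site, Hotel crew→West site, Sierra crew→South site = 74 hours.
Every other assignment is strictly worse.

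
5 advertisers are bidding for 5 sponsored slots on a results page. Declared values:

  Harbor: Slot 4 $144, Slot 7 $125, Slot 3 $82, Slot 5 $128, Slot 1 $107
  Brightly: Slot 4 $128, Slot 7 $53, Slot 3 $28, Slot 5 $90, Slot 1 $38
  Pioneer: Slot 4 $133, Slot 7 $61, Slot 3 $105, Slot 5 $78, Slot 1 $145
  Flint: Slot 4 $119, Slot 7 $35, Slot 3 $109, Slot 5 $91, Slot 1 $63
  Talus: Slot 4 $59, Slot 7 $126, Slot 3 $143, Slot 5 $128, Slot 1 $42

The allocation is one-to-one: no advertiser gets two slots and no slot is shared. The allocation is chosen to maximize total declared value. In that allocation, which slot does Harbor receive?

Optimal: Harbor→Slot 5 ($128), Brightly→Slot 4 ($128), Pioneer→Slot 1 ($145), Flint→Slot 3 ($109), Talus→Slot 7 ($126) — total 128+128+145+109+126 = $636.
Next-best assignment: Harbor→Slot 7, Brightly→Slot 4, Pioneer→Slot 1, Flint→Slot 3, Talus→Slot 5 = $635.
No other one-to-one assignment exceeds $636.
Harbor's own top slot is Slot 4 ($144), but forcing Harbor→Slot 4 and reassigning the rest optimally gives only $614 — worse by 22.

Harbor receives Slot 5.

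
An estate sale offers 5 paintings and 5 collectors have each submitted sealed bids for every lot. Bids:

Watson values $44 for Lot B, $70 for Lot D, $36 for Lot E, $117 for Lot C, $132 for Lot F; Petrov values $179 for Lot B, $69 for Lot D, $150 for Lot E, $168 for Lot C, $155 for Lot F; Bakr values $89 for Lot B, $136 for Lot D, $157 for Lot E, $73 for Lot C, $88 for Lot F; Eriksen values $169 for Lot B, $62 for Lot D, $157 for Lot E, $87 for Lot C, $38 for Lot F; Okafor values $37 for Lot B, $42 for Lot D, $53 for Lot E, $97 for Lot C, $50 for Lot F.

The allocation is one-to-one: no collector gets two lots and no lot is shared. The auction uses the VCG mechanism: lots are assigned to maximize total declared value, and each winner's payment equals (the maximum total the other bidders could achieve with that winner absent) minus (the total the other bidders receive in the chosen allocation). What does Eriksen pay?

Efficient allocation: Watson→Lot F ($132), Petrov→Lot B ($179), Bakr→Lot D ($136), Eriksen→Lot E ($157), Okafor→Lot C ($97); total welfare W = $701.
Eriksen receives Lot E at value $157, so the others get W − 157 = $544.
Without Eriksen: best allocation of the remaining 4 bidders over all 5 lots is Watson→Lot F ($132), Petrov→Lot B ($179), Bakr→Lot E ($157), Okafor→Lot C ($97), total $565.
VCG payment = (others' best without Eriksen) − (others' welfare with Eriksen) = 565 − 544 = $21.

Eriksen pays $21.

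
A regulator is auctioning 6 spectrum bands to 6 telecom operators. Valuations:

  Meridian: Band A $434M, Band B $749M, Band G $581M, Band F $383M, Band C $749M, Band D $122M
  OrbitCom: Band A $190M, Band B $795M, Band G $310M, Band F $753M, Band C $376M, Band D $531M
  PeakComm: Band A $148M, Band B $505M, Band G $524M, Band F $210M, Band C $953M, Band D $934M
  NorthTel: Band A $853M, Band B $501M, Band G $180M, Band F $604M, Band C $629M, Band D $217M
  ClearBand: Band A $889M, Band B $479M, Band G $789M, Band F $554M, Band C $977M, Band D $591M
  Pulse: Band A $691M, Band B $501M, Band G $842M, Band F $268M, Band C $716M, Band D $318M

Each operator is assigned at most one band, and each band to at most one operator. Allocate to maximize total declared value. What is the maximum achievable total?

Max total: $5108M

Optimal: Meridian→Band B ($749M), OrbitCom→Band F ($753M), PeakComm→Band D ($934M), NorthTel→Band A ($853M), ClearBand→Band C ($977M), Pulse→Band G ($842M) — total 749+753+934+853+977+842 = $5108M.
Next-best assignment: Meridian→Band C, OrbitCom→Band B, PeakComm→Band D, NorthTel→Band F, ClearBand→Band A, Pulse→Band G = $4813M.
No other one-to-one assignment exceeds $5108M.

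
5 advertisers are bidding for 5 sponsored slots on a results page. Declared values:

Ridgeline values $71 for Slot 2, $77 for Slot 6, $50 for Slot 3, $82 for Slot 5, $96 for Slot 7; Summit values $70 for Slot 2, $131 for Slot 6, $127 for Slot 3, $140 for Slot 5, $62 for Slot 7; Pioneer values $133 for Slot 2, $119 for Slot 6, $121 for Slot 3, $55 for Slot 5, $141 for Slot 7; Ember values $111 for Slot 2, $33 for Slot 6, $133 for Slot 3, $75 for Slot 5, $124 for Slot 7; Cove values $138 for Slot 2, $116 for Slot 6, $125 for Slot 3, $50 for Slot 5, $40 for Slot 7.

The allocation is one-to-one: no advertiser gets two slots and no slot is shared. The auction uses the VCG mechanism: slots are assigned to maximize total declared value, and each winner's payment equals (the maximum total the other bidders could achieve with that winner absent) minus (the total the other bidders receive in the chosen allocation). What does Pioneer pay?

Efficient allocation: Ridgeline→Slot 6 ($77), Summit→Slot 5 ($140), Pioneer→Slot 7 ($141), Ember→Slot 3 ($133), Cove→Slot 2 ($138); total welfare W = $629.
Pioneer receives Slot 7 at value $141, so the others get W − 141 = $488.
Without Pioneer: best allocation of the remaining 4 bidders over all 5 slots is Ridgeline→Slot 7 ($96), Summit→Slot 5 ($140), Ember→Slot 3 ($133), Cove→Slot 2 ($138), total $507.
VCG payment = (others' best without Pioneer) − (others' welfare with Pioneer) = 507 − 488 = $19.

Pioneer pays $19.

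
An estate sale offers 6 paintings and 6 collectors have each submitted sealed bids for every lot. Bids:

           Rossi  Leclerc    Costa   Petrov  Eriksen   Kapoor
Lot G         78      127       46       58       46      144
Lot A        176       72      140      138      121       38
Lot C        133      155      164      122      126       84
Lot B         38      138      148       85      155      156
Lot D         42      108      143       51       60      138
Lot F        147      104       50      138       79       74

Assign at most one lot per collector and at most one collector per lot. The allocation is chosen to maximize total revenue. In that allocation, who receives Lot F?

Petrov receives Lot F.

Optimal: Rossi→Lot A ($176), Leclerc→Lot C ($155), Costa→Lot D ($143), Petrov→Lot F ($138), Eriksen→Lot B ($155), Kapoor→Lot G ($144) — total 176+155+143+138+155+144 = $911.
Max-entry greedy (repeatedly take the single best remaining cell) gives $821, worse by 90.
Petrov's own top lot is Lot A ($138), but forcing Petrov→Lot A and reassigning the rest optimally gives only $882 — worse by 29.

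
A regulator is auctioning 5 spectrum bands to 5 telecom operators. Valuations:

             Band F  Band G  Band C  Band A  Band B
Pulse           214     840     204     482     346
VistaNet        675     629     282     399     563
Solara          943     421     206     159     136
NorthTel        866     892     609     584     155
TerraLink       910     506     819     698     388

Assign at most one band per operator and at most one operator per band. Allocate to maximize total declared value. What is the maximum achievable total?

Maximum total: $3749M

Optimal: Pulse→Band G ($840M), VistaNet→Band B ($563M), Solara→Band F ($943M), NorthTel→Band A ($584M), TerraLink→Band C ($819M) — total 840+563+943+584+819 = $3749M.
Row-greedy (each operator in turn takes its best remaining band) gives $2693M, worse by 1056.
Every other assignment is strictly worse.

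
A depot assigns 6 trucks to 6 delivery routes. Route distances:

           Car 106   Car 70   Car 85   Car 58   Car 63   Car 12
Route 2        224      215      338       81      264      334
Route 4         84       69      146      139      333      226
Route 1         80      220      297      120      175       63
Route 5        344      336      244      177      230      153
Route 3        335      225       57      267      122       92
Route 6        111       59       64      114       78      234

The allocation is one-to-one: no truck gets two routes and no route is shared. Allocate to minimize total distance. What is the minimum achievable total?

This is a one-to-one assignment (minimum-cost bipartite matching).
Optimal: Car 106→Route 1 (80 km), Car 70→Route 4 (69 km), Car 85→Route 3 (57 km), Car 58→Route 2 (81 km), Car 63→Route 6 (78 km), Car 12→Route 5 (153 km) — total 80+69+57+81+78+153 = 518 km.
Row-greedy (each truck in turn takes its cheapest remaining route) gives 733 km, worse by 215.
Next-best assignment: Car 106→Route 1, Car 70→Route 4, Car 85→Route 6, Car 58→Route 2, Car 63→Route 3, Car 12→Route 5 = 569 km.
Swapping Car 85↔Car 70 (Car 85→Route 4 146 km, Car 70→Route 3 225 km) adds 245.
No other one-to-one assignment undercuts 518 km.

Minimum total: 518 km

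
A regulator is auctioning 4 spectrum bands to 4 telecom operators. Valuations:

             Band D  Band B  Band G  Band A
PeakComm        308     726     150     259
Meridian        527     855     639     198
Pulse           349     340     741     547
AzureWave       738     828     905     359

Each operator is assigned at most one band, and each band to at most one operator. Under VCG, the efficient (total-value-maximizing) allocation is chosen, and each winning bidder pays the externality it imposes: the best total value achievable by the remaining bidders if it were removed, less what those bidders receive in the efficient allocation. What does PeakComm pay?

Efficient allocation: PeakComm→Band B ($726M), Meridian→Band D ($527M), Pulse→Band A ($547M), AzureWave→Band G ($905M); total welfare W = $2705M.
PeakComm receives Band B at value $726M, so the others get W − 726 = $1979M.
Without PeakComm: best allocation of the remaining 3 bidders over all 4 bands is Meridian→Band B ($855M), Pulse→Band G ($741M), AzureWave→Band D ($738M), total $2334M.
VCG payment = (others' best without PeakComm) − (others' welfare with PeakComm) = 2334 − 1979 = $355M.

PeakComm pays $355M.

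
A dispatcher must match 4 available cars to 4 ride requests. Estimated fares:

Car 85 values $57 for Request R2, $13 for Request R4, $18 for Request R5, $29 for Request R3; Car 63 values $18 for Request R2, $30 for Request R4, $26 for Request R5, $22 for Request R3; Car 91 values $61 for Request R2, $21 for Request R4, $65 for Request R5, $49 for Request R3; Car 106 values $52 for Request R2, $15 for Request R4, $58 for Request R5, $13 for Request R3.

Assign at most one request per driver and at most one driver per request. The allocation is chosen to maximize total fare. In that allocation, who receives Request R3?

Optimal: Car 85→Request R2 ($57), Car 63→Request R4 ($30), Car 91→Request R3 ($49), Car 106→Request R5 ($58) — total 57+30+49+58 = $194.
Column-greedy (each request in turn goes to its best remaining driver) gives $178, worse by 16.
Swapping Car 91↔Car 85 (Car 91→Request R2 $61, Car 85→Request R3 $29) loses 16.
Car 91's own top request is Request R5 ($65), but forcing Car 91→Request R5 and reassigning the rest optimally gives only $176 — worse by 18.

Car 91 receives Request R3.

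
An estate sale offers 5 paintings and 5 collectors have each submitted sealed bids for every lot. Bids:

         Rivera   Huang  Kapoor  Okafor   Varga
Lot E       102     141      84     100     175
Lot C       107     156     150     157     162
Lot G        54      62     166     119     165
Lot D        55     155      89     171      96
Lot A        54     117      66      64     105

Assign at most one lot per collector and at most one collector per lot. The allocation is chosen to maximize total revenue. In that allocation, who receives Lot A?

Huang receives Lot A.

Optimal: Rivera→Lot C ($107), Huang→Lot A ($117), Kapoor→Lot G ($166), Okafor→Lot D ($171), Varga→Lot E ($175) — total 107+117+166+171+175 = $736.
Row-greedy (each collector in turn takes its best remaining lot) gives $633, worse by 103.
Next-best assignment: Rivera→Lot A, Huang→Lot C, Kapoor→Lot G, Okafor→Lot D, Varga→Lot E = $722.
Swapping Kapoor↔Huang (Kapoor→Lot A $66, Huang→Lot G $62) loses 155.
Huang's own top lot is Lot C ($156), but forcing Huang→Lot C and reassigning the rest optimally gives only $722 — worse by 14.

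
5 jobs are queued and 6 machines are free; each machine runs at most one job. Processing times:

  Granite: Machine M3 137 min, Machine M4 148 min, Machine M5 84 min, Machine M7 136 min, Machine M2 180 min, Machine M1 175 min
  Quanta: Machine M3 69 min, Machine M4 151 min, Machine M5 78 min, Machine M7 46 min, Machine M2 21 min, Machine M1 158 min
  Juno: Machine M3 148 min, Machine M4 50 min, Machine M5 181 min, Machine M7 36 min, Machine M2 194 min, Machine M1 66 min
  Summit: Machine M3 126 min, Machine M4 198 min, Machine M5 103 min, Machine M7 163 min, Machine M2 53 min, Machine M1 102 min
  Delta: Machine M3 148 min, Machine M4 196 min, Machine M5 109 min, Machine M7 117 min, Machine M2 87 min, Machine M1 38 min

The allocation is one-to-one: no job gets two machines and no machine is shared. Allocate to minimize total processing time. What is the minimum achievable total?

Minimum total: 271 min

Optimal: Granite→Machine M5 (84 min), Quanta→Machine M7 (46 min), Juno→Machine M4 (50 min), Summit→Machine M2 (53 min), Delta→Machine M1 (38 min) — total 84+46+50+53+38 = 271 min.
Next-best assignment: Granite→Machine M5, Quanta→Machine M3, Juno→Machine M7, Summit→Machine M2, Delta→Machine M1 = 280 min.
No other one-to-one assignment undercuts 271 min.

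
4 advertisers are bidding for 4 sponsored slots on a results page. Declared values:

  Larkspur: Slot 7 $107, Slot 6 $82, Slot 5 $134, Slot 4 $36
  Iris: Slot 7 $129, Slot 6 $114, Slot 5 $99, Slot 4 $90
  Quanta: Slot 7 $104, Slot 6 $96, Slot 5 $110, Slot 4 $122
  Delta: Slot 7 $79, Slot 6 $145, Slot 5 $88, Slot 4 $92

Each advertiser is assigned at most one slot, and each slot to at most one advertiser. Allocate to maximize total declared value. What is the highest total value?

Maximum total: $530

Treat this as an assignment problem: match each advertiser to one slot.
Optimal: Larkspur→Slot 5 ($134), Iris→Slot 7 ($129), Quanta→Slot 4 ($122), Delta→Slot 6 ($145) — total 134+129+122+145 = $530.
Next-best assignment: Larkspur→Slot 7, Iris→Slot 5, Quanta→Slot 4, Delta→Slot 6 = $473.
Swapping Delta↔Iris (Delta→Slot 7 $79, Iris→Slot 6 $114) loses 81.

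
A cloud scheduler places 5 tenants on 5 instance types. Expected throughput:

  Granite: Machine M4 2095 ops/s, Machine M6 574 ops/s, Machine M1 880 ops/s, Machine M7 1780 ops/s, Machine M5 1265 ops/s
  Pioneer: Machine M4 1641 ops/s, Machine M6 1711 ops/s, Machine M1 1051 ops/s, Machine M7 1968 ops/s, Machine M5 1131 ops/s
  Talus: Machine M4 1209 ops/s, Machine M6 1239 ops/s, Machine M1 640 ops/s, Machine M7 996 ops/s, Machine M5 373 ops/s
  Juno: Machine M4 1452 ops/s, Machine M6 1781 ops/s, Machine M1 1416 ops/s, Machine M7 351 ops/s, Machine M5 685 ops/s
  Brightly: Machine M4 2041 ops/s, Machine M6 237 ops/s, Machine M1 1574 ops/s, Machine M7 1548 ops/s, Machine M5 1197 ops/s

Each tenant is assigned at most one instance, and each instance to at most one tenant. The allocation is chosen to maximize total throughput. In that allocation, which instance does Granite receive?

Granite receives Machine M5.

Optimal: Granite→Machine M5 (1265 ops/s), Pioneer→Machine M7 (1968 ops/s), Talus→Machine M6 (1239 ops/s), Juno→Machine M1 (1416 ops/s), Brightly→Machine M4 (2041 ops/s) — total 1265+1968+1239+1416+2041 = 7929 ops/s.
Max-entry greedy (repeatedly take the single best remaining cell) gives 7791 ops/s, worse by 138.
Granite's own top instance is Machine M4 (2095 ops/s), but forcing Granite→Machine M4 and reassigning the rest optimally gives only 7915 ops/s — worse by 14.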